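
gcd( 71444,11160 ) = 4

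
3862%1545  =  772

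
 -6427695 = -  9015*713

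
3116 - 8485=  - 5369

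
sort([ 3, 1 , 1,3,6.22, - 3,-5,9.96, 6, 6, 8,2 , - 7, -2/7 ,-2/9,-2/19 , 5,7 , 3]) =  [  -  7,-5, - 3,-2/7,-2/9,  -  2/19,1,  1,2,3, 3 , 3,5 , 6,6 , 6.22,  7,8,9.96 ] 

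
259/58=4+27/58 = 4.47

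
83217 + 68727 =151944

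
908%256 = 140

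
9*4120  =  37080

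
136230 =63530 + 72700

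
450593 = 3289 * 137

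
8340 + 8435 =16775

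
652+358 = 1010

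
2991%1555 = 1436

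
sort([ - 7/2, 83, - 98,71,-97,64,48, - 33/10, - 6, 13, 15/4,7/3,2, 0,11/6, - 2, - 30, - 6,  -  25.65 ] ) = [ - 98, - 97, - 30 , - 25.65, - 6,-6, - 7/2,-33/10, - 2, 0, 11/6, 2, 7/3,15/4, 13 , 48, 64,71,  83]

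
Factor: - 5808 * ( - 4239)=24620112 = 2^4*3^4*11^2*157^1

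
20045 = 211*95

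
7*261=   1827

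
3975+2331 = 6306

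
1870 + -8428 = - 6558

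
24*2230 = 53520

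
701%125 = 76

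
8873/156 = 8873/156 = 56.88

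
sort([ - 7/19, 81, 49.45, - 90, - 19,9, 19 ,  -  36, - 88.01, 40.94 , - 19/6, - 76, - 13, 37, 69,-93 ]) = [ - 93, - 90, - 88.01, - 76,- 36,  -  19,-13,  -  19/6,  -  7/19, 9, 19, 37, 40.94, 49.45, 69,81]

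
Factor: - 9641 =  - 31^1*311^1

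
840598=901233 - 60635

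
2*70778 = 141556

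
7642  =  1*7642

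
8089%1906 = 465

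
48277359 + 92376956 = 140654315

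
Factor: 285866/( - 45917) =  - 2^1*7^2 * 17^( - 1)*37^( - 1)*73^( -1 ) * 2917^1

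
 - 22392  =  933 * ( - 24 ) 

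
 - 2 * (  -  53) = 106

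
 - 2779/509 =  - 2779/509 = -5.46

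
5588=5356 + 232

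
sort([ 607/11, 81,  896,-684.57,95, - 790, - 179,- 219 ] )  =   [  -  790,-684.57, - 219,-179, 607/11 , 81, 95, 896 ]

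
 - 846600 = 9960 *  (- 85 ) 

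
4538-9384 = -4846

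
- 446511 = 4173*( - 107) 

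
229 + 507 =736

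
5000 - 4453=547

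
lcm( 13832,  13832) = 13832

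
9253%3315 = 2623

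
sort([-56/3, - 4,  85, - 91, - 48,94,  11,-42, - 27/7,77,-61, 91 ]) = [ - 91, - 61, - 48, - 42,- 56/3, - 4 , - 27/7,  11, 77,  85, 91,94]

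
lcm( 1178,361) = 22382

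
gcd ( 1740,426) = 6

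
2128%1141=987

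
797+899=1696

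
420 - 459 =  - 39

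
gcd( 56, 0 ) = 56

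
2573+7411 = 9984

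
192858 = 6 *32143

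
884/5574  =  442/2787 =0.16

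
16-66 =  -50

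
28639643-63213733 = - 34574090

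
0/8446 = 0=   0.00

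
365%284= 81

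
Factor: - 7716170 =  - 2^1*5^1* 7^1*11^2 * 911^1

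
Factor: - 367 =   -  367^1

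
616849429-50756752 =566092677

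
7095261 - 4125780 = 2969481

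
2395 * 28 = 67060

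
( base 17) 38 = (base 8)73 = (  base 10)59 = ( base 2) 111011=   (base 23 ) 2D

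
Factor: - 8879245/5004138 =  - 2^ (-1)*3^( - 1 )*5^1*569^1*3121^1*834023^ ( -1 )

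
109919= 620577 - 510658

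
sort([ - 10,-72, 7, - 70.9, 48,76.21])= [- 72,  -  70.9 ,  -  10,7, 48, 76.21 ]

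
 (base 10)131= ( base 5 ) 1011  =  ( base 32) 43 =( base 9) 155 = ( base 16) 83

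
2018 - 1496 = 522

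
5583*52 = 290316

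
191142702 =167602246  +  23540456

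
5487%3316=2171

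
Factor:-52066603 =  - 103^1*505501^1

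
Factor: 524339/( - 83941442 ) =  -  2^( - 1)*13^( - 1)*251^1*2089^1 * 3228517^( - 1)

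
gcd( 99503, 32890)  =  1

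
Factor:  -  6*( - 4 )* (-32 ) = -768 = -2^8*3^1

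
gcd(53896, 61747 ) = 1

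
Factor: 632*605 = 382360 =2^3*5^1*11^2*79^1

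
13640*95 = 1295800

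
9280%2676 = 1252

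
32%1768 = 32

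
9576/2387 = 1368/341=4.01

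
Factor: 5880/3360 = 2^( - 2)*7^1 = 7/4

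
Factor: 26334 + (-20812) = 2^1 * 11^1*  251^1 = 5522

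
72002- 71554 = 448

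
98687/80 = 1233+47/80 = 1233.59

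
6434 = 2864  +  3570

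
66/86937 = 22/28979 = 0.00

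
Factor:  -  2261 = - 7^1 * 17^1 * 19^1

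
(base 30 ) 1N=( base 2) 110101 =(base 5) 203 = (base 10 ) 53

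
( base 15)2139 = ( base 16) 1B75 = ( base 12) 4099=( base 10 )7029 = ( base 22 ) ebb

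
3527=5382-1855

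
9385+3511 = 12896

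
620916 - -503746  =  1124662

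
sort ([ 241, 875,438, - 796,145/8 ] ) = [ - 796,145/8,241,  438,875 ] 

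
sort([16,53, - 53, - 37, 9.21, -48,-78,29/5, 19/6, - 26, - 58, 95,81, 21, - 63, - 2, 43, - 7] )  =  [ - 78, - 63, - 58,- 53, - 48,- 37, - 26, - 7,-2, 19/6, 29/5, 9.21, 16,21, 43,53,81,95 ]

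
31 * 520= 16120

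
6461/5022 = 6461/5022 = 1.29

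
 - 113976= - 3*37992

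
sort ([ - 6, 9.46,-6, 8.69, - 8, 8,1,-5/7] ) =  [ - 8,  -  6,-6, - 5/7, 1,8, 8.69,9.46 ] 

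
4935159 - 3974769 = 960390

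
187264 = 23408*8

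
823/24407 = 823/24407 = 0.03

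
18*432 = 7776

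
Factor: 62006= 2^1*7^1*43^1*103^1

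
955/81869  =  955/81869 = 0.01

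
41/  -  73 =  - 1  +  32/73 = - 0.56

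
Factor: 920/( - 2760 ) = - 1/3  =  - 3^( - 1 )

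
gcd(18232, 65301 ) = 1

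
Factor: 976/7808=2^( - 3 ) = 1/8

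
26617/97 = 274+39/97=274.40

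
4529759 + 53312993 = 57842752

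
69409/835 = 83 + 104/835 = 83.12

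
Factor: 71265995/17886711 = 3^ ( -1 )*5^1*41^2*61^1*139^1*233^(-1 )*25589^ ( - 1 ) 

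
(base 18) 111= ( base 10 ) 343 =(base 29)BO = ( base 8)527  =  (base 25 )di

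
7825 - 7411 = 414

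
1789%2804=1789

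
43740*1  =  43740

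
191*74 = 14134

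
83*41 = 3403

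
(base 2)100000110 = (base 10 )262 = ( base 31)8E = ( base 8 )406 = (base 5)2022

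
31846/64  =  15923/32 =497.59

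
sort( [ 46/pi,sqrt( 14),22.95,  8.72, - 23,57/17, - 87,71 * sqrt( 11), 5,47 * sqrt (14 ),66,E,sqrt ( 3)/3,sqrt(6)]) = [ - 87, - 23,sqrt( 3) /3, sqrt(6),E , 57/17,sqrt (14),5,8.72,46/pi,  22.95,66,47 * sqrt( 14) , 71*sqrt( 11)]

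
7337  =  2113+5224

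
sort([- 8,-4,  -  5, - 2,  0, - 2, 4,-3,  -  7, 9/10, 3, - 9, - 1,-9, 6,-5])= [ - 9,  -  9, - 8,-7, - 5, - 5, - 4,-3 ,-2, - 2,-1, 0,  9/10 , 3, 4,  6] 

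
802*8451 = 6777702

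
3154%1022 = 88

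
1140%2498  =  1140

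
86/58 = 1  +  14/29= 1.48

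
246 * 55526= 13659396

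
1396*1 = 1396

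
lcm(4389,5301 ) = 408177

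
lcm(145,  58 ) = 290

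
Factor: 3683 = 29^1*127^1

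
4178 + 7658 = 11836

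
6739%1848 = 1195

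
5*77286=386430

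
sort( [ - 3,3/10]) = [- 3,  3/10]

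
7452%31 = 12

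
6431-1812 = 4619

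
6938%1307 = 403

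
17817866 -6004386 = 11813480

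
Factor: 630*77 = 48510 = 2^1*3^2*5^1*7^2*11^1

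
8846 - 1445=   7401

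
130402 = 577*226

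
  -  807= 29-836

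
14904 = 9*1656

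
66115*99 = 6545385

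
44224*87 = 3847488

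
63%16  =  15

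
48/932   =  12/233 = 0.05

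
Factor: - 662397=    - 3^1*19^1*11621^1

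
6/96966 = 1/16161 = 0.00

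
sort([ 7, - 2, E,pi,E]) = [ - 2,E,E, pi , 7]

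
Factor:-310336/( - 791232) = 373/951 =3^( - 1 )*317^(  -  1)*373^1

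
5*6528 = 32640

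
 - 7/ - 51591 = 7/51591 =0.00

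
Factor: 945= 3^3*5^1*7^1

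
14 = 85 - 71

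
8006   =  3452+4554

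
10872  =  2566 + 8306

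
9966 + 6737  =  16703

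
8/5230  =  4/2615 =0.00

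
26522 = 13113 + 13409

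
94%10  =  4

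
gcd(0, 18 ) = 18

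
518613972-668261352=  - 149647380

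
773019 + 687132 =1460151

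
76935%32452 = 12031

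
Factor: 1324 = 2^2*331^1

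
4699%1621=1457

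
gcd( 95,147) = 1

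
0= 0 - 0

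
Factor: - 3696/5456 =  - 21/31 = - 3^1*7^1*31^(- 1 )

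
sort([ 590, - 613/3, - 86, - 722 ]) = [ - 722, - 613/3 , - 86, 590 ]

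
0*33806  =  0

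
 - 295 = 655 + -950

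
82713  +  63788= 146501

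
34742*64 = 2223488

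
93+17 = 110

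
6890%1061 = 524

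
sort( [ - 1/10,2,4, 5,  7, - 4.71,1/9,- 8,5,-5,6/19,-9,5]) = [ - 9, - 8, - 5,-4.71, - 1/10 , 1/9,  6/19,2,4, 5,5, 5,7] 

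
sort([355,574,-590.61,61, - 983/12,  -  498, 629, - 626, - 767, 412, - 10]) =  [ - 767  , - 626, - 590.61, - 498, - 983/12,-10,61, 355,412,574,629] 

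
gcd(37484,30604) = 4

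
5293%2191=911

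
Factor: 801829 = 7^1*114547^1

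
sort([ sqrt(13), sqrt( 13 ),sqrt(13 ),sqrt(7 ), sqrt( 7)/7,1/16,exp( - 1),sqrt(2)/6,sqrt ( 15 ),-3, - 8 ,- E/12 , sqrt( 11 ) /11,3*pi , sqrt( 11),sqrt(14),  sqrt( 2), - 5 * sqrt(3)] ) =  [ - 5 * sqrt(3), - 8,-3,-E/12, 1/16 , sqrt(2) /6,sqrt(11)/11 , exp( - 1 ),sqrt( 7)/7,sqrt(2),sqrt(7 ),  sqrt(11) , sqrt (13),sqrt(13 ), sqrt(13),sqrt( 14 ) , sqrt(15),3*pi ] 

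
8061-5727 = 2334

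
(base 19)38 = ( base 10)65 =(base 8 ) 101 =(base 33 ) 1w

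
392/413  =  56/59= 0.95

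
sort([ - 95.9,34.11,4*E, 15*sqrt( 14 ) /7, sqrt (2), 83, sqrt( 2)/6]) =[ - 95.9,sqrt(2) /6,sqrt( 2),15*sqrt( 14)/7,4*E, 34.11,83 ]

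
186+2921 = 3107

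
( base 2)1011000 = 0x58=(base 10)88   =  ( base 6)224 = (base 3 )10021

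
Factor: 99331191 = 3^4*1226311^1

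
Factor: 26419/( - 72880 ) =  - 29/80 = - 2^( - 4)*5^( - 1 )*29^1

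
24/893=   24/893=0.03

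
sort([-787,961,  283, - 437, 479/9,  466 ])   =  [ - 787,-437,479/9, 283, 466,961 ] 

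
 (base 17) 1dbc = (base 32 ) 8l5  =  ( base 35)78E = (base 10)8869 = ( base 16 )22A5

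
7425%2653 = 2119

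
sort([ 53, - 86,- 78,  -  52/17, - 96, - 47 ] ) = [-96, - 86,-78, - 47, - 52/17,53]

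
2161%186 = 115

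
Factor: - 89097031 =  - 1103^1*80777^1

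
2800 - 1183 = 1617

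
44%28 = 16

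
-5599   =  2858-8457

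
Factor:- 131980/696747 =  - 2^2*3^( - 1)*5^1*37^( - 1 ) *6277^( - 1)*6599^1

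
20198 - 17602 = 2596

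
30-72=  - 42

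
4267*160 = 682720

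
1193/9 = 132  +  5/9 = 132.56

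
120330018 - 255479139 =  - 135149121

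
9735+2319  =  12054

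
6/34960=3/17480 =0.00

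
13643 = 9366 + 4277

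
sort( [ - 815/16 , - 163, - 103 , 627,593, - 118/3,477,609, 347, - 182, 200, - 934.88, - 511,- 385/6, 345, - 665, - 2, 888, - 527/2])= [ - 934.88, - 665, - 511, - 527/2,-182,  -  163, -103 , - 385/6, - 815/16,-118/3, - 2, 200,345,347, 477, 593, 609,627,888]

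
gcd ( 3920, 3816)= 8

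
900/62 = 450/31 = 14.52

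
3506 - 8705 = -5199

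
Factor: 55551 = 3^1*18517^1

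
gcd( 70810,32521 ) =1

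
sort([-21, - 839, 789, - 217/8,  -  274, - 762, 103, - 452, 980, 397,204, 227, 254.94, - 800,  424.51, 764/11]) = [ - 839, - 800, -762, - 452 ,  -  274, - 217/8, - 21, 764/11 , 103,  204, 227 , 254.94, 397,424.51, 789,980 ]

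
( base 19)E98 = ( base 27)74M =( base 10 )5233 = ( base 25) 898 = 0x1471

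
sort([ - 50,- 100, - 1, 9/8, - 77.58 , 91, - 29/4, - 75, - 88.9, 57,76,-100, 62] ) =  [-100,-100, - 88.9, - 77.58, - 75, - 50,-29/4, - 1,9/8,57, 62, 76,91] 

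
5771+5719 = 11490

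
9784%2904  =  1072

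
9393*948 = 8904564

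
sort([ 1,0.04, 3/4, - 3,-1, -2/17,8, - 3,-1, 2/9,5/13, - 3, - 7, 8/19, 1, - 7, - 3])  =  [  -  7, - 7, - 3, -3, - 3, -3, - 1, - 1, - 2/17, 0.04, 2/9,  5/13,8/19, 3/4, 1 , 1  ,  8 ] 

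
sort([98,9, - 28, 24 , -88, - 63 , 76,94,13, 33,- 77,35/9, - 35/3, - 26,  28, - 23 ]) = [-88, - 77, - 63, - 28,  -  26,  -  23,  -  35/3, 35/9, 9, 13,24 , 28, 33,76,94,98]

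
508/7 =72 + 4/7 = 72.57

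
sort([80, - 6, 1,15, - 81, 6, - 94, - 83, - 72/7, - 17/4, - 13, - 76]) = [ - 94, - 83 ,-81,-76, - 13 , - 72/7, - 6, - 17/4, 1,6, 15 , 80]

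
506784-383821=122963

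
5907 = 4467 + 1440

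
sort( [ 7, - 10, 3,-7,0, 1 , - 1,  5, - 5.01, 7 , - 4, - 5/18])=[ - 10, - 7, - 5.01, - 4, - 1, - 5/18, 0,  1, 3, 5,7,7]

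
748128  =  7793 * 96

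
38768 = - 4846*( - 8) 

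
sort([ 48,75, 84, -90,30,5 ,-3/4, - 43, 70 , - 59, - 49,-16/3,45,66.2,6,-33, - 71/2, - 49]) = [ - 90, - 59, - 49 , - 49, - 43,-71/2, - 33, - 16/3, - 3/4,  5,6,30 , 45, 48,66.2, 70,75, 84 ] 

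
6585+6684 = 13269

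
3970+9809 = 13779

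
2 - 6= - 4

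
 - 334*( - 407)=135938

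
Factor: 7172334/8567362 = 3^3*13^1*17^1*23^(-1 )*601^1*186247^(  -  1 )=3586167/4283681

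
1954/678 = 2 + 299/339 = 2.88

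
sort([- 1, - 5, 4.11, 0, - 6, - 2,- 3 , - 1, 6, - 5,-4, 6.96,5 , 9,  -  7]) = [  -  7,-6,-5,-5, - 4,-3, - 2,- 1,-1,  0,4.11,5,6,6.96, 9 ]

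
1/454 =1/454 = 0.00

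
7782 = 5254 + 2528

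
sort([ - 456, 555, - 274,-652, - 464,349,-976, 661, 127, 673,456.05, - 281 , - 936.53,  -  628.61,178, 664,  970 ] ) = [ - 976, - 936.53 , - 652, - 628.61, - 464,  -  456, - 281, - 274,127, 178,349, 456.05, 555,661,664,673,970]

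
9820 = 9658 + 162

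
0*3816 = 0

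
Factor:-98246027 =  - 11^1*47^1*190031^1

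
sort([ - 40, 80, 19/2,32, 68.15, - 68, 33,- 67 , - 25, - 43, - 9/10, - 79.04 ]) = [-79.04, - 68, - 67,-43 , - 40,- 25, - 9/10 , 19/2,32 , 33,68.15,80 ]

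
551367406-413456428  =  137910978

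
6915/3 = 2305 = 2305.00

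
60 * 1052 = 63120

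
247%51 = 43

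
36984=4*9246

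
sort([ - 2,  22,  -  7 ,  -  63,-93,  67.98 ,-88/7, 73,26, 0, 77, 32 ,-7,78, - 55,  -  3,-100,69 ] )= [-100,-93, - 63, - 55, - 88/7, - 7,- 7, - 3 , - 2, 0, 22, 26 , 32, 67.98,69, 73,77,78]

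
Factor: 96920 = 2^3*5^1*2423^1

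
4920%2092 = 736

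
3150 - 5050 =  - 1900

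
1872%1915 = 1872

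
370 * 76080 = 28149600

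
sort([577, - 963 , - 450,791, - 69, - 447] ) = [  -  963, - 450,  -  447, - 69,577,  791]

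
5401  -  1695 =3706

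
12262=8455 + 3807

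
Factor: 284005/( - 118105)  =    -  719/299 = - 13^( - 1 ) * 23^(  -  1)*719^1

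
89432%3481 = 2407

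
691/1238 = 691/1238 = 0.56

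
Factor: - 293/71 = - 71^( - 1)*293^1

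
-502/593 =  - 1+ 91/593 = - 0.85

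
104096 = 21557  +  82539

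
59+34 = 93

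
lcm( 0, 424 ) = 0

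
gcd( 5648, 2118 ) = 706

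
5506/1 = 5506 = 5506.00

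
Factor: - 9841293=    - 3^2*7^1*11^2*1291^1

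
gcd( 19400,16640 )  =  40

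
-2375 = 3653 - 6028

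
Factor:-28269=-3^4*349^1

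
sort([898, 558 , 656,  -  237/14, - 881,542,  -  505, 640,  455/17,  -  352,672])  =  [  -  881, - 505, - 352,  -  237/14, 455/17,  542, 558 , 640,656, 672,  898 ] 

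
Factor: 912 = 2^4*3^1*19^1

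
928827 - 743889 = 184938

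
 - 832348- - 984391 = 152043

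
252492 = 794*318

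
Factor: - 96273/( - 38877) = 3^1*19^1 * 563^1*12959^( - 1) = 32091/12959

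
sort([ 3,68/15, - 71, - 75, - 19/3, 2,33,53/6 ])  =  [ - 75, - 71 , - 19/3, 2,3, 68/15,53/6, 33] 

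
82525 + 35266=117791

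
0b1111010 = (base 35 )3H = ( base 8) 172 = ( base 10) 122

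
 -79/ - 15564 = 79/15564 = 0.01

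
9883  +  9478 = 19361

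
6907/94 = 6907/94=73.48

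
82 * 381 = 31242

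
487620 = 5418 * 90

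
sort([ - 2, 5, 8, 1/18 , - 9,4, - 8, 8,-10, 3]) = [ - 10, - 9, - 8, - 2,1/18, 3, 4,5, 8, 8]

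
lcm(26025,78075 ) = 78075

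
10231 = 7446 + 2785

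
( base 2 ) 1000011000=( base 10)536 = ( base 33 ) g8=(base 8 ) 1030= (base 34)fq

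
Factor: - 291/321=  -  97^1* 107^( -1) = - 97/107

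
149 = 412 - 263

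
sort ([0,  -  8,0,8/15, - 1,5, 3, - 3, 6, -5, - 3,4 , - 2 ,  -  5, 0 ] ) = [-8, -5, - 5, - 3,-3,-2,- 1, 0,0,  0,8/15, 3,4, 5, 6 ] 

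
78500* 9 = 706500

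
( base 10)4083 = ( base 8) 7763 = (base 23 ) 7GC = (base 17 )E23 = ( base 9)5536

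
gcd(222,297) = 3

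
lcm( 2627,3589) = 254819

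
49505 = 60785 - 11280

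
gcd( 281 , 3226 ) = 1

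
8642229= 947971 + 7694258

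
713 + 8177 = 8890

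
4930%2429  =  72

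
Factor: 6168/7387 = 2^3 * 3^1 * 83^( - 1 )*89^( - 1 )*257^1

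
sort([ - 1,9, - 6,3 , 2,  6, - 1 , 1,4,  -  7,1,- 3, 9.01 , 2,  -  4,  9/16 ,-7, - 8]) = [ - 8, - 7,  -  7, - 6,-4,- 3, - 1, - 1,9/16, 1,1, 2 , 2,3, 4,6 , 9 , 9.01]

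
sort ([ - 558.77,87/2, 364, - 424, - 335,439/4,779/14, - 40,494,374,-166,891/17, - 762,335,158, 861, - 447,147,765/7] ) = [ - 762, - 558.77, - 447, - 424, - 335, - 166,-40,87/2,891/17,779/14,765/7,439/4,147, 158, 335,364,374,494,861]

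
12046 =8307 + 3739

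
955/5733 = 955/5733= 0.17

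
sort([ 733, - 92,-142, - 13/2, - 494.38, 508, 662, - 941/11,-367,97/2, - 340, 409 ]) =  [-494.38, - 367,-340,  -  142 , - 92, - 941/11, -13/2, 97/2, 409, 508, 662, 733]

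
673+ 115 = 788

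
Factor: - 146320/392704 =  - 2^( - 5 )*5^1*13^( - 1 ) * 31^1 =- 155/416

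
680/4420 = 2/13= 0.15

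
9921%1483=1023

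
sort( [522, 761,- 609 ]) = [ - 609,522,761] 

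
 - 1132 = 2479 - 3611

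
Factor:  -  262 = - 2^1*131^1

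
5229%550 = 279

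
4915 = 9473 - 4558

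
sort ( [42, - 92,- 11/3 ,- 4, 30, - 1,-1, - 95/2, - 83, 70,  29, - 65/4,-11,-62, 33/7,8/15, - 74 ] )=[-92, - 83, - 74, - 62 ,-95/2, - 65/4, - 11,- 4, -11/3, - 1 , - 1 , 8/15, 33/7, 29, 30 , 42,  70 ]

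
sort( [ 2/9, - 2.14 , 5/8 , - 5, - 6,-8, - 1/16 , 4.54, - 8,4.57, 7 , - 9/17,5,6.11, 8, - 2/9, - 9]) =[- 9, - 8, - 8,-6, - 5,-2.14,- 9/17, - 2/9, - 1/16, 2/9 , 5/8,4.54,4.57,5,  6.11,7,8]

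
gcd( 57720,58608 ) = 888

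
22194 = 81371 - 59177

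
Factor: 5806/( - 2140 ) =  - 2^( - 1)*5^( - 1)*107^(-1)*2903^1= -2903/1070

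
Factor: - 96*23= - 2^5*3^1 * 23^1   =  - 2208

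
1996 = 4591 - 2595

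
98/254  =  49/127 = 0.39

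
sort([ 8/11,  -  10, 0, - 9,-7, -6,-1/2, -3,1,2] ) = [ - 10, - 9,  -  7,-6 , - 3, - 1/2, 0, 8/11,1,2 ]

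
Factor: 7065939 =3^1*1453^1*1621^1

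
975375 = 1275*765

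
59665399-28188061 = 31477338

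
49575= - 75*(  -  661)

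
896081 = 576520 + 319561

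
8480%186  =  110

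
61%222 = 61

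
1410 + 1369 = 2779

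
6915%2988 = 939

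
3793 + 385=4178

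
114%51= 12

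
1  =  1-0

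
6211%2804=603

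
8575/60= 142+ 11/12 = 142.92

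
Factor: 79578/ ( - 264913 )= - 2^1*3^2 *11^( -1) * 4421^1* 24083^( - 1) 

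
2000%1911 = 89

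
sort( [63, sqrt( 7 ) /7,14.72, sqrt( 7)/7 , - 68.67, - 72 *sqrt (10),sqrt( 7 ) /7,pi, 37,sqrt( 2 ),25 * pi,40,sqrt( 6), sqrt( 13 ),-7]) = [ - 72*sqrt( 10), - 68.67, - 7, sqrt( 7) /7,sqrt( 7 ) /7,sqrt (7 )/7,sqrt(2),sqrt (6 ),pi,sqrt(13),14.72,37,40,63,25*pi]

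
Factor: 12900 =2^2*3^1*5^2 * 43^1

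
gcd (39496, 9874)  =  9874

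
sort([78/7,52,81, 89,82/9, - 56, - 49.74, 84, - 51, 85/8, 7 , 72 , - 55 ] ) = [ - 56, - 55, - 51, - 49.74, 7, 82/9,85/8, 78/7,  52,72,81,  84,89]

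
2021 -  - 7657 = 9678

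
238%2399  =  238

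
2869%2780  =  89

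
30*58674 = 1760220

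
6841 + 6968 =13809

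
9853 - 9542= 311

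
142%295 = 142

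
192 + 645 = 837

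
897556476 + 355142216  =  1252698692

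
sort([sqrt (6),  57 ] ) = [ sqrt( 6), 57]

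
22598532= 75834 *298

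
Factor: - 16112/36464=-19/43 = - 19^1 *43^( - 1)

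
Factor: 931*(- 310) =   -  2^1*5^1*7^2*19^1*31^1 = - 288610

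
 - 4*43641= -174564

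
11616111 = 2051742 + 9564369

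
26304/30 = 876+4/5 = 876.80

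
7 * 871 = 6097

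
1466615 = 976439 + 490176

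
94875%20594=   12499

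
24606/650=12303/325 = 37.86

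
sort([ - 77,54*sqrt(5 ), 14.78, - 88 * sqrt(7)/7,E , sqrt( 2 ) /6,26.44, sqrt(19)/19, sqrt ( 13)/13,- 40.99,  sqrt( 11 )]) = [- 77, - 40.99,  -  88*sqrt(7)/7, sqrt( 19)/19, sqrt( 2)/6,sqrt (13)/13, E, sqrt( 11 ) , 14.78, 26.44, 54*sqrt(5 )]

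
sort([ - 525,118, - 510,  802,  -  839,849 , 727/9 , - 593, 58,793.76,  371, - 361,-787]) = [  -  839, - 787,-593, - 525, - 510,  -  361, 58, 727/9, 118, 371, 793.76,  802, 849]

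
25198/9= 25198/9=2799.78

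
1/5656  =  1/5656 = 0.00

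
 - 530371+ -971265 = - 1501636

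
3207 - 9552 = - 6345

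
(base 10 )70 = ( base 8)106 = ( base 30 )2A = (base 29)2c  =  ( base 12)5a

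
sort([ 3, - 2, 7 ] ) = [ - 2,3 , 7] 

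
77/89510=77/89510 = 0.00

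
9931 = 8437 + 1494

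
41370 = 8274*5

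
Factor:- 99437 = -13^1 *7649^1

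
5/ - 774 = - 5/774 = - 0.01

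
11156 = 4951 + 6205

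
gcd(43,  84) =1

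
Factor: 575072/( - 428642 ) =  - 2^4*107^( - 1) * 2003^( - 1)*17971^1 = -287536/214321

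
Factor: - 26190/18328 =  - 13095/9164= - 2^( -2)*3^3*5^1*29^(-1)*79^(-1 )*97^1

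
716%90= 86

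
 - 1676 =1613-3289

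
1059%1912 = 1059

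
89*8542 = 760238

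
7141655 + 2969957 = 10111612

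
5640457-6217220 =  - 576763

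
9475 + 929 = 10404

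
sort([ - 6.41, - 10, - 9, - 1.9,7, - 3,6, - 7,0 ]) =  [  -  10, - 9, - 7, - 6.41, - 3,-1.9 , 0, 6,7]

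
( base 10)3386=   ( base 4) 310322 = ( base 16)d3a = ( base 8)6472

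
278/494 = 139/247 = 0.56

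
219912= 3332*66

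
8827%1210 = 357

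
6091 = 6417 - 326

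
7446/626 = 11+280/313  =  11.89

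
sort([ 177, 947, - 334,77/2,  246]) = [  -  334,  77/2 , 177,246,947 ]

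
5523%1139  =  967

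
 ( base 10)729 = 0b1011011001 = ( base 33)M3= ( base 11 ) 603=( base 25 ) 144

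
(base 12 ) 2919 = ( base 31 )4TU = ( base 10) 4773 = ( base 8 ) 11245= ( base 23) 90c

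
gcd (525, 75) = 75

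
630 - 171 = 459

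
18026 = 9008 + 9018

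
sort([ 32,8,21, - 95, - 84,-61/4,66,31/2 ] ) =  [ - 95, - 84,-61/4,8,31/2,  21,32,66 ] 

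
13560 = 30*452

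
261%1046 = 261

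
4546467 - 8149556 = -3603089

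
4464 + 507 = 4971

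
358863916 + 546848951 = 905712867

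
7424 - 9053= - 1629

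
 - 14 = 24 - 38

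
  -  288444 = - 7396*39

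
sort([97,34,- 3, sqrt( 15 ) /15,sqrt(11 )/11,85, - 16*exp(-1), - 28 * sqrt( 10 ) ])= [ - 28*sqrt( 10 ), - 16*exp(  -  1 ), - 3,sqrt(15)/15,  sqrt(11 )/11, 34,85,  97 ] 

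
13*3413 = 44369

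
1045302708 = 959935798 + 85366910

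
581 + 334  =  915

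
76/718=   38/359  =  0.11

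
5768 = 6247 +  - 479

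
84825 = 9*9425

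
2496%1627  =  869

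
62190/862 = 72 + 63/431 =72.15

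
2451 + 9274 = 11725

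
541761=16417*33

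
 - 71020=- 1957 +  - 69063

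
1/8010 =1/8010 =0.00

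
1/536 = 1/536=0.00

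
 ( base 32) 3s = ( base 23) 59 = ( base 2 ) 1111100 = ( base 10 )124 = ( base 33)3p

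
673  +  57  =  730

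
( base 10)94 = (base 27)3D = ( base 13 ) 73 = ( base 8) 136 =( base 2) 1011110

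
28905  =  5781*5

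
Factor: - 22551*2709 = -61090659= - 3^3 * 7^1* 43^1 * 7517^1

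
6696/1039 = 6696/1039 = 6.44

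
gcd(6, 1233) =3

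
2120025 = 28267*75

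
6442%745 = 482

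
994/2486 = 497/1243 = 0.40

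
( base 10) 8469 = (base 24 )egl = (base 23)G05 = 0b10000100010101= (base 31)8p6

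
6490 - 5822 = 668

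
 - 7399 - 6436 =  - 13835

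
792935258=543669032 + 249266226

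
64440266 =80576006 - 16135740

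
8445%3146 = 2153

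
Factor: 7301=7^2*149^1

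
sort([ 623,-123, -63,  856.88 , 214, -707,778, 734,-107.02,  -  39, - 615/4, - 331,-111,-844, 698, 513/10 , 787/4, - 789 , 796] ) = [  -  844,- 789, - 707  , - 331,-615/4, - 123,-111,-107.02, - 63,-39, 513/10 , 787/4, 214, 623 , 698, 734 , 778, 796,856.88]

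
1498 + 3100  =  4598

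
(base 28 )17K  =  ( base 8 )1750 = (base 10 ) 1000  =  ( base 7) 2626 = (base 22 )21A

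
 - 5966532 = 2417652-8384184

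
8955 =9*995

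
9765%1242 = 1071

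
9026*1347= 12158022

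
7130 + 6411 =13541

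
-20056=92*( - 218)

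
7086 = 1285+5801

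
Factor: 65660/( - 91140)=  -  67/93= - 3^( - 1 )*31^(  -  1 )*67^1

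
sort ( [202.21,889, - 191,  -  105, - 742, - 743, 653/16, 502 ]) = [ - 743, - 742, - 191,- 105, 653/16, 202.21, 502,889 ]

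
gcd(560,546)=14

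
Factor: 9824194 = 2^1*73^1*67289^1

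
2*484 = 968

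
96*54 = 5184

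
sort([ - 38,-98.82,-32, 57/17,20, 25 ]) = [ - 98.82,-38, -32, 57/17, 20 , 25 ]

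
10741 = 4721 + 6020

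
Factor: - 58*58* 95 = -319580 = -2^2*5^1*19^1*29^2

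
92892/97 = 957 + 63/97 = 957.65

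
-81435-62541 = -143976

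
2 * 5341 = 10682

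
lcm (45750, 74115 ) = 3705750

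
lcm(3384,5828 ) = 104904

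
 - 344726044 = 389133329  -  733859373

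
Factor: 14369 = 14369^1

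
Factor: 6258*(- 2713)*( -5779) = 2^1*3^1*7^1*149^1 * 2713^1*5779^1 = 98115596166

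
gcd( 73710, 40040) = 910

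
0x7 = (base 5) 12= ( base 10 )7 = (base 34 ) 7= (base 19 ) 7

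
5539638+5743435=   11283073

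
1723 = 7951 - 6228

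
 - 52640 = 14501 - 67141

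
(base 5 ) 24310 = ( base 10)1830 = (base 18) 5bc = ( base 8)3446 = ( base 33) 1mf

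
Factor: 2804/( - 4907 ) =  - 4/7=- 2^2*7^ ( - 1 ) 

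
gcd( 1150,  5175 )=575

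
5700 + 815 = 6515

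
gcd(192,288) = 96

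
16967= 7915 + 9052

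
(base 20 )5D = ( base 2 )1110001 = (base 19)5I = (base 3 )11012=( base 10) 113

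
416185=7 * 59455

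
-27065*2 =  - 54130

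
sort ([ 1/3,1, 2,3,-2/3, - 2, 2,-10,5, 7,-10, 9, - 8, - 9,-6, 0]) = [ - 10, -10, - 9,-8,-6 , -2,-2/3, 0,  1/3, 1, 2, 2, 3,5,  7,9] 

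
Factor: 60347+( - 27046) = 33301^1 = 33301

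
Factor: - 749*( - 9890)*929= 6881669690 = 2^1*5^1*7^1*23^1*43^1*107^1*929^1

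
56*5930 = 332080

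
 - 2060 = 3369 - 5429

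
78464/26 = 3017 + 11/13 = 3017.85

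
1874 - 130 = 1744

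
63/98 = 9/14=0.64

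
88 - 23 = 65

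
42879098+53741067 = 96620165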